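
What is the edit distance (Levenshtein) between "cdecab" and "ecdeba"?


Computing edit distance: "cdecab" -> "ecdeba"
DP table:
           e    c    d    e    b    a
      0    1    2    3    4    5    6
  c   1    1    1    2    3    4    5
  d   2    2    2    1    2    3    4
  e   3    2    3    2    1    2    3
  c   4    3    2    3    2    2    3
  a   5    4    3    3    3    3    2
  b   6    5    4    4    4    3    3
Edit distance = dp[6][6] = 3

3


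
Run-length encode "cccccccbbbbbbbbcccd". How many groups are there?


Input: cccccccbbbbbbbbcccd
Scanning for consecutive runs:
  Group 1: 'c' x 7 (positions 0-6)
  Group 2: 'b' x 8 (positions 7-14)
  Group 3: 'c' x 3 (positions 15-17)
  Group 4: 'd' x 1 (positions 18-18)
Total groups: 4

4


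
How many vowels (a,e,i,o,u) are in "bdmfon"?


Input: bdmfon
Checking each character:
  'b' at position 0: consonant
  'd' at position 1: consonant
  'm' at position 2: consonant
  'f' at position 3: consonant
  'o' at position 4: vowel (running total: 1)
  'n' at position 5: consonant
Total vowels: 1

1


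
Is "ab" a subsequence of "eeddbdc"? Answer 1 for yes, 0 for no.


Check if "ab" is a subsequence of "eeddbdc"
Greedy scan:
  Position 0 ('e'): no match needed
  Position 1 ('e'): no match needed
  Position 2 ('d'): no match needed
  Position 3 ('d'): no match needed
  Position 4 ('b'): no match needed
  Position 5 ('d'): no match needed
  Position 6 ('c'): no match needed
Only matched 0/2 characters => not a subsequence

0


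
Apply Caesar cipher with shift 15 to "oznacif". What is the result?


Caesar cipher: shift "oznacif" by 15
  'o' (pos 14) + 15 = pos 3 = 'd'
  'z' (pos 25) + 15 = pos 14 = 'o'
  'n' (pos 13) + 15 = pos 2 = 'c'
  'a' (pos 0) + 15 = pos 15 = 'p'
  'c' (pos 2) + 15 = pos 17 = 'r'
  'i' (pos 8) + 15 = pos 23 = 'x'
  'f' (pos 5) + 15 = pos 20 = 'u'
Result: docprxu

docprxu


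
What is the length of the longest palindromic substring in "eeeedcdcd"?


Input: "eeeedcdcd"
Checking substrings for palindromes:
  [4:9] "dcdcd" (len 5) => palindrome
  [0:4] "eeee" (len 4) => palindrome
  [0:3] "eee" (len 3) => palindrome
  [1:4] "eee" (len 3) => palindrome
  [4:7] "dcd" (len 3) => palindrome
  [5:8] "cdc" (len 3) => palindrome
Longest palindromic substring: "dcdcd" with length 5

5


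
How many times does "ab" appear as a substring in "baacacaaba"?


Searching for "ab" in "baacacaaba"
Scanning each position:
  Position 0: "ba" => no
  Position 1: "aa" => no
  Position 2: "ac" => no
  Position 3: "ca" => no
  Position 4: "ac" => no
  Position 5: "ca" => no
  Position 6: "aa" => no
  Position 7: "ab" => MATCH
  Position 8: "ba" => no
Total occurrences: 1

1


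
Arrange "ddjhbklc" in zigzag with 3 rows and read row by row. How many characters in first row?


Zigzag "ddjhbklc" into 3 rows:
Placing characters:
  'd' => row 0
  'd' => row 1
  'j' => row 2
  'h' => row 1
  'b' => row 0
  'k' => row 1
  'l' => row 2
  'c' => row 1
Rows:
  Row 0: "db"
  Row 1: "dhkc"
  Row 2: "jl"
First row length: 2

2


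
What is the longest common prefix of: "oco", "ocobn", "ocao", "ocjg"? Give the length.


Words: oco, ocobn, ocao, ocjg
  Position 0: all 'o' => match
  Position 1: all 'c' => match
  Position 2: ('o', 'o', 'a', 'j') => mismatch, stop
LCP = "oc" (length 2)

2


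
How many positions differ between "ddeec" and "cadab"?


Comparing "ddeec" and "cadab" position by position:
  Position 0: 'd' vs 'c' => DIFFER
  Position 1: 'd' vs 'a' => DIFFER
  Position 2: 'e' vs 'd' => DIFFER
  Position 3: 'e' vs 'a' => DIFFER
  Position 4: 'c' vs 'b' => DIFFER
Positions that differ: 5

5


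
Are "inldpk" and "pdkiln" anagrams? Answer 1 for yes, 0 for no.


Strings: "inldpk", "pdkiln"
Sorted first:  diklnp
Sorted second: diklnp
Sorted forms match => anagrams

1


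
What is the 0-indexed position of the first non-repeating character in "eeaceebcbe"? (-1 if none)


Input: eeaceebcbe
Character frequencies:
  'a': 1
  'b': 2
  'c': 2
  'e': 5
Scanning left to right for freq == 1:
  Position 0 ('e'): freq=5, skip
  Position 1 ('e'): freq=5, skip
  Position 2 ('a'): unique! => answer = 2

2


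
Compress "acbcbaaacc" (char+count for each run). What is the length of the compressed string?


Input: acbcbaaacc
Runs:
  'a' x 1 => "a1"
  'c' x 1 => "c1"
  'b' x 1 => "b1"
  'c' x 1 => "c1"
  'b' x 1 => "b1"
  'a' x 3 => "a3"
  'c' x 2 => "c2"
Compressed: "a1c1b1c1b1a3c2"
Compressed length: 14

14


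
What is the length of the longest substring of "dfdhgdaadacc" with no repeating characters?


Input: "dfdhgdaadacc"
Sliding window (track last position of each char):
  Position 0 ('d'): window [0,0] length 1 -- new best
  Position 1 ('f'): window [0,1] length 2 -- new best
  Position 2 ('d'): repeat (last at 0), move window start to 1
  Position 2 ('d'): window [1,2] length 2
  Position 3 ('h'): window [1,3] length 3 -- new best
  Position 4 ('g'): window [1,4] length 4 -- new best
  Position 5 ('d'): repeat (last at 2), move window start to 3
  Position 5 ('d'): window [3,5] length 3
  Position 6 ('a'): window [3,6] length 4
  Position 7 ('a'): repeat (last at 6), move window start to 7
  Position 7 ('a'): window [7,7] length 1
  Position 8 ('d'): window [7,8] length 2
  Position 9 ('a'): repeat (last at 7), move window start to 8
  Position 9 ('a'): window [8,9] length 2
  Position 10 ('c'): window [8,10] length 3
  Position 11 ('c'): repeat (last at 10), move window start to 11
  Position 11 ('c'): window [11,11] length 1
Longest substring with no repeats: "fdhg" with length 4

4


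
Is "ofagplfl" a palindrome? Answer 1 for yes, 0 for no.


Input: ofagplfl
Reversed: lflpgafo
  Compare pos 0 ('o') with pos 7 ('l'): MISMATCH
  Compare pos 1 ('f') with pos 6 ('f'): match
  Compare pos 2 ('a') with pos 5 ('l'): MISMATCH
  Compare pos 3 ('g') with pos 4 ('p'): MISMATCH
Result: not a palindrome

0


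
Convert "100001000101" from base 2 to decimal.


Input: "100001000101" in base 2
Positional expansion:
  Digit '1' (value 1) x 2^11 = 2048
  Digit '0' (value 0) x 2^10 = 0
  Digit '0' (value 0) x 2^9 = 0
  Digit '0' (value 0) x 2^8 = 0
  Digit '0' (value 0) x 2^7 = 0
  Digit '1' (value 1) x 2^6 = 64
  Digit '0' (value 0) x 2^5 = 0
  Digit '0' (value 0) x 2^4 = 0
  Digit '0' (value 0) x 2^3 = 0
  Digit '1' (value 1) x 2^2 = 4
  Digit '0' (value 0) x 2^1 = 0
  Digit '1' (value 1) x 2^0 = 1
Sum = 2117

2117


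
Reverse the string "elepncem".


Input: elepncem
Reading characters right to left:
  Position 7: 'm'
  Position 6: 'e'
  Position 5: 'c'
  Position 4: 'n'
  Position 3: 'p'
  Position 2: 'e'
  Position 1: 'l'
  Position 0: 'e'
Reversed: mecnpele

mecnpele


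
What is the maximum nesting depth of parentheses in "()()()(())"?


Input: "()()()(())"
Tracking depth:
  Position 0 '(': depth becomes 1
  Position 1 ')': depth becomes 0
  Position 2 '(': depth becomes 1
  Position 3 ')': depth becomes 0
  Position 4 '(': depth becomes 1
  Position 5 ')': depth becomes 0
  Position 6 '(': depth becomes 1
  Position 7 '(': depth becomes 2
  Position 8 ')': depth becomes 1
  Position 9 ')': depth becomes 0
Maximum depth reached: 2

2


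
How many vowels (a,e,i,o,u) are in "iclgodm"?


Input: iclgodm
Checking each character:
  'i' at position 0: vowel (running total: 1)
  'c' at position 1: consonant
  'l' at position 2: consonant
  'g' at position 3: consonant
  'o' at position 4: vowel (running total: 2)
  'd' at position 5: consonant
  'm' at position 6: consonant
Total vowels: 2

2


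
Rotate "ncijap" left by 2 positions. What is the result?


Input: "ncijap", rotate left by 2
First 2 characters: "nc"
Remaining characters: "ijap"
Concatenate remaining + first: "ijap" + "nc" = "ijapnc"

ijapnc


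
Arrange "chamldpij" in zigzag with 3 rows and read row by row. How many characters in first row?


Zigzag "chamldpij" into 3 rows:
Placing characters:
  'c' => row 0
  'h' => row 1
  'a' => row 2
  'm' => row 1
  'l' => row 0
  'd' => row 1
  'p' => row 2
  'i' => row 1
  'j' => row 0
Rows:
  Row 0: "clj"
  Row 1: "hmdi"
  Row 2: "ap"
First row length: 3

3


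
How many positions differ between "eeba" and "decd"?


Comparing "eeba" and "decd" position by position:
  Position 0: 'e' vs 'd' => DIFFER
  Position 1: 'e' vs 'e' => same
  Position 2: 'b' vs 'c' => DIFFER
  Position 3: 'a' vs 'd' => DIFFER
Positions that differ: 3

3


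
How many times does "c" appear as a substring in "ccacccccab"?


Searching for "c" in "ccacccccab"
Scanning each position:
  Position 0: "c" => MATCH
  Position 1: "c" => MATCH
  Position 2: "a" => no
  Position 3: "c" => MATCH
  Position 4: "c" => MATCH
  Position 5: "c" => MATCH
  Position 6: "c" => MATCH
  Position 7: "c" => MATCH
  Position 8: "a" => no
  Position 9: "b" => no
Total occurrences: 7

7


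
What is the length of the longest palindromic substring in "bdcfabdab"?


Input: "bdcfabdab"
Checking substrings for palindromes:
  No multi-char palindromic substrings found
Longest palindromic substring: "b" with length 1

1


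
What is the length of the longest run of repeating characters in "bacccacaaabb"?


Input: "bacccacaaabb"
Scanning for longest run:
  Position 1 ('a'): new char, reset run to 1
  Position 2 ('c'): new char, reset run to 1
  Position 3 ('c'): continues run of 'c', length=2
  Position 4 ('c'): continues run of 'c', length=3
  Position 5 ('a'): new char, reset run to 1
  Position 6 ('c'): new char, reset run to 1
  Position 7 ('a'): new char, reset run to 1
  Position 8 ('a'): continues run of 'a', length=2
  Position 9 ('a'): continues run of 'a', length=3
  Position 10 ('b'): new char, reset run to 1
  Position 11 ('b'): continues run of 'b', length=2
Longest run: 'c' with length 3

3


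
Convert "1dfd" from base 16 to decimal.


Input: "1dfd" in base 16
Positional expansion:
  Digit '1' (value 1) x 16^3 = 4096
  Digit 'd' (value 13) x 16^2 = 3328
  Digit 'f' (value 15) x 16^1 = 240
  Digit 'd' (value 13) x 16^0 = 13
Sum = 7677

7677


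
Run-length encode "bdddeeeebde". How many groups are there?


Input: bdddeeeebde
Scanning for consecutive runs:
  Group 1: 'b' x 1 (positions 0-0)
  Group 2: 'd' x 3 (positions 1-3)
  Group 3: 'e' x 4 (positions 4-7)
  Group 4: 'b' x 1 (positions 8-8)
  Group 5: 'd' x 1 (positions 9-9)
  Group 6: 'e' x 1 (positions 10-10)
Total groups: 6

6


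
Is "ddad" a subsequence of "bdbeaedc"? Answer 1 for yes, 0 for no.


Check if "ddad" is a subsequence of "bdbeaedc"
Greedy scan:
  Position 0 ('b'): no match needed
  Position 1 ('d'): matches sub[0] = 'd'
  Position 2 ('b'): no match needed
  Position 3 ('e'): no match needed
  Position 4 ('a'): no match needed
  Position 5 ('e'): no match needed
  Position 6 ('d'): matches sub[1] = 'd'
  Position 7 ('c'): no match needed
Only matched 2/4 characters => not a subsequence

0


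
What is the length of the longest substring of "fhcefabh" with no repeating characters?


Input: "fhcefabh"
Sliding window (track last position of each char):
  Position 0 ('f'): window [0,0] length 1 -- new best
  Position 1 ('h'): window [0,1] length 2 -- new best
  Position 2 ('c'): window [0,2] length 3 -- new best
  Position 3 ('e'): window [0,3] length 4 -- new best
  Position 4 ('f'): repeat (last at 0), move window start to 1
  Position 4 ('f'): window [1,4] length 4
  Position 5 ('a'): window [1,5] length 5 -- new best
  Position 6 ('b'): window [1,6] length 6 -- new best
  Position 7 ('h'): repeat (last at 1), move window start to 2
  Position 7 ('h'): window [2,7] length 6
Longest substring with no repeats: "hcefab" with length 6

6


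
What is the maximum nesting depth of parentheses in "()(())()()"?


Input: "()(())()()"
Tracking depth:
  Position 0 '(': depth becomes 1
  Position 1 ')': depth becomes 0
  Position 2 '(': depth becomes 1
  Position 3 '(': depth becomes 2
  Position 4 ')': depth becomes 1
  Position 5 ')': depth becomes 0
  Position 6 '(': depth becomes 1
  Position 7 ')': depth becomes 0
  Position 8 '(': depth becomes 1
  Position 9 ')': depth becomes 0
Maximum depth reached: 2

2


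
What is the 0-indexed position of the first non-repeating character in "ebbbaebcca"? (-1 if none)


Input: ebbbaebcca
Character frequencies:
  'a': 2
  'b': 4
  'c': 2
  'e': 2
Scanning left to right for freq == 1:
  Position 0 ('e'): freq=2, skip
  Position 1 ('b'): freq=4, skip
  Position 2 ('b'): freq=4, skip
  Position 3 ('b'): freq=4, skip
  Position 4 ('a'): freq=2, skip
  Position 5 ('e'): freq=2, skip
  Position 6 ('b'): freq=4, skip
  Position 7 ('c'): freq=2, skip
  Position 8 ('c'): freq=2, skip
  Position 9 ('a'): freq=2, skip
  No unique character found => answer = -1

-1


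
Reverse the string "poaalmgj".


Input: poaalmgj
Reading characters right to left:
  Position 7: 'j'
  Position 6: 'g'
  Position 5: 'm'
  Position 4: 'l'
  Position 3: 'a'
  Position 2: 'a'
  Position 1: 'o'
  Position 0: 'p'
Reversed: jgmlaaop

jgmlaaop


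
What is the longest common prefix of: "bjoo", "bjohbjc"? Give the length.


Words: bjoo, bjohbjc
  Position 0: all 'b' => match
  Position 1: all 'j' => match
  Position 2: all 'o' => match
  Position 3: ('o', 'h') => mismatch, stop
LCP = "bjo" (length 3)

3


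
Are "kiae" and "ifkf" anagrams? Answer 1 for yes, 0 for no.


Strings: "kiae", "ifkf"
Sorted first:  aeik
Sorted second: ffik
Differ at position 0: 'a' vs 'f' => not anagrams

0


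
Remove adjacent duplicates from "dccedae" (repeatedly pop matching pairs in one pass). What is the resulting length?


Input: dccedae
Stack-based adjacent duplicate removal:
  Read 'd': push. Stack: d
  Read 'c': push. Stack: dc
  Read 'c': matches stack top 'c' => pop. Stack: d
  Read 'e': push. Stack: de
  Read 'd': push. Stack: ded
  Read 'a': push. Stack: deda
  Read 'e': push. Stack: dedae
Final stack: "dedae" (length 5)

5


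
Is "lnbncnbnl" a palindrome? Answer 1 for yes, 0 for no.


Input: lnbncnbnl
Reversed: lnbncnbnl
  Compare pos 0 ('l') with pos 8 ('l'): match
  Compare pos 1 ('n') with pos 7 ('n'): match
  Compare pos 2 ('b') with pos 6 ('b'): match
  Compare pos 3 ('n') with pos 5 ('n'): match
Result: palindrome

1


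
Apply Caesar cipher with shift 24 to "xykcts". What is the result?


Caesar cipher: shift "xykcts" by 24
  'x' (pos 23) + 24 = pos 21 = 'v'
  'y' (pos 24) + 24 = pos 22 = 'w'
  'k' (pos 10) + 24 = pos 8 = 'i'
  'c' (pos 2) + 24 = pos 0 = 'a'
  't' (pos 19) + 24 = pos 17 = 'r'
  's' (pos 18) + 24 = pos 16 = 'q'
Result: vwiarq

vwiarq


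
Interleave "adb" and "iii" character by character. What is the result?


Interleaving "adb" and "iii":
  Position 0: 'a' from first, 'i' from second => "ai"
  Position 1: 'd' from first, 'i' from second => "di"
  Position 2: 'b' from first, 'i' from second => "bi"
Result: aidibi

aidibi


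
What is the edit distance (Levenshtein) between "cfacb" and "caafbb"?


Computing edit distance: "cfacb" -> "caafbb"
DP table:
           c    a    a    f    b    b
      0    1    2    3    4    5    6
  c   1    0    1    2    3    4    5
  f   2    1    1    2    2    3    4
  a   3    2    1    1    2    3    4
  c   4    3    2    2    2    3    4
  b   5    4    3    3    3    2    3
Edit distance = dp[5][6] = 3

3


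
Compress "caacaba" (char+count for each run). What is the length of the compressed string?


Input: caacaba
Runs:
  'c' x 1 => "c1"
  'a' x 2 => "a2"
  'c' x 1 => "c1"
  'a' x 1 => "a1"
  'b' x 1 => "b1"
  'a' x 1 => "a1"
Compressed: "c1a2c1a1b1a1"
Compressed length: 12

12


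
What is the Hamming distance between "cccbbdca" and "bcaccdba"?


Comparing "cccbbdca" and "bcaccdba" position by position:
  Position 0: 'c' vs 'b' => differ
  Position 1: 'c' vs 'c' => same
  Position 2: 'c' vs 'a' => differ
  Position 3: 'b' vs 'c' => differ
  Position 4: 'b' vs 'c' => differ
  Position 5: 'd' vs 'd' => same
  Position 6: 'c' vs 'b' => differ
  Position 7: 'a' vs 'a' => same
Total differences (Hamming distance): 5

5


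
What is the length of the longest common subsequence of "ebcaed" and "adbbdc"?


LCS of "ebcaed" and "adbbdc"
DP table:
           a    d    b    b    d    c
      0    0    0    0    0    0    0
  e   0    0    0    0    0    0    0
  b   0    0    0    1    1    1    1
  c   0    0    0    1    1    1    2
  a   0    1    1    1    1    1    2
  e   0    1    1    1    1    1    2
  d   0    1    2    2    2    2    2
LCS length = dp[6][6] = 2

2


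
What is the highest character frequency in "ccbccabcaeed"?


Input: ccbccabcaeed
Character counts:
  'a': 2
  'b': 2
  'c': 5
  'd': 1
  'e': 2
Maximum frequency: 5

5


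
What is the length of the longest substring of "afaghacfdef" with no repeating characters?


Input: "afaghacfdef"
Sliding window (track last position of each char):
  Position 0 ('a'): window [0,0] length 1 -- new best
  Position 1 ('f'): window [0,1] length 2 -- new best
  Position 2 ('a'): repeat (last at 0), move window start to 1
  Position 2 ('a'): window [1,2] length 2
  Position 3 ('g'): window [1,3] length 3 -- new best
  Position 4 ('h'): window [1,4] length 4 -- new best
  Position 5 ('a'): repeat (last at 2), move window start to 3
  Position 5 ('a'): window [3,5] length 3
  Position 6 ('c'): window [3,6] length 4
  Position 7 ('f'): window [3,7] length 5 -- new best
  Position 8 ('d'): window [3,8] length 6 -- new best
  Position 9 ('e'): window [3,9] length 7 -- new best
  Position 10 ('f'): repeat (last at 7), move window start to 8
  Position 10 ('f'): window [8,10] length 3
Longest substring with no repeats: "ghacfde" with length 7

7


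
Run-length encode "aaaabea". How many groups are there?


Input: aaaabea
Scanning for consecutive runs:
  Group 1: 'a' x 4 (positions 0-3)
  Group 2: 'b' x 1 (positions 4-4)
  Group 3: 'e' x 1 (positions 5-5)
  Group 4: 'a' x 1 (positions 6-6)
Total groups: 4

4


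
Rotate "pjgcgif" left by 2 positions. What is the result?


Input: "pjgcgif", rotate left by 2
First 2 characters: "pj"
Remaining characters: "gcgif"
Concatenate remaining + first: "gcgif" + "pj" = "gcgifpj"

gcgifpj


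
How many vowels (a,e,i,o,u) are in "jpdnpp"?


Input: jpdnpp
Checking each character:
  'j' at position 0: consonant
  'p' at position 1: consonant
  'd' at position 2: consonant
  'n' at position 3: consonant
  'p' at position 4: consonant
  'p' at position 5: consonant
Total vowels: 0

0


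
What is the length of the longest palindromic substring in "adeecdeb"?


Input: "adeecdeb"
Checking substrings for palindromes:
  [2:4] "ee" (len 2) => palindrome
Longest palindromic substring: "ee" with length 2

2


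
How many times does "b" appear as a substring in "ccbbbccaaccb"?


Searching for "b" in "ccbbbccaaccb"
Scanning each position:
  Position 0: "c" => no
  Position 1: "c" => no
  Position 2: "b" => MATCH
  Position 3: "b" => MATCH
  Position 4: "b" => MATCH
  Position 5: "c" => no
  Position 6: "c" => no
  Position 7: "a" => no
  Position 8: "a" => no
  Position 9: "c" => no
  Position 10: "c" => no
  Position 11: "b" => MATCH
Total occurrences: 4

4


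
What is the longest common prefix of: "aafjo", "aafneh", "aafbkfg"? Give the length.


Words: aafjo, aafneh, aafbkfg
  Position 0: all 'a' => match
  Position 1: all 'a' => match
  Position 2: all 'f' => match
  Position 3: ('j', 'n', 'b') => mismatch, stop
LCP = "aaf" (length 3)

3


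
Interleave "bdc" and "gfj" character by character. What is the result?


Interleaving "bdc" and "gfj":
  Position 0: 'b' from first, 'g' from second => "bg"
  Position 1: 'd' from first, 'f' from second => "df"
  Position 2: 'c' from first, 'j' from second => "cj"
Result: bgdfcj

bgdfcj


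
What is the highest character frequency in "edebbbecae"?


Input: edebbbecae
Character counts:
  'a': 1
  'b': 3
  'c': 1
  'd': 1
  'e': 4
Maximum frequency: 4

4


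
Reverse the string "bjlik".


Input: bjlik
Reading characters right to left:
  Position 4: 'k'
  Position 3: 'i'
  Position 2: 'l'
  Position 1: 'j'
  Position 0: 'b'
Reversed: kiljb

kiljb


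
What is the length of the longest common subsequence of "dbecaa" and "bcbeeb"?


LCS of "dbecaa" and "bcbeeb"
DP table:
           b    c    b    e    e    b
      0    0    0    0    0    0    0
  d   0    0    0    0    0    0    0
  b   0    1    1    1    1    1    1
  e   0    1    1    1    2    2    2
  c   0    1    2    2    2    2    2
  a   0    1    2    2    2    2    2
  a   0    1    2    2    2    2    2
LCS length = dp[6][6] = 2

2


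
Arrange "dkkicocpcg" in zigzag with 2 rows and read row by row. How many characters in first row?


Zigzag "dkkicocpcg" into 2 rows:
Placing characters:
  'd' => row 0
  'k' => row 1
  'k' => row 0
  'i' => row 1
  'c' => row 0
  'o' => row 1
  'c' => row 0
  'p' => row 1
  'c' => row 0
  'g' => row 1
Rows:
  Row 0: "dkccc"
  Row 1: "kiopg"
First row length: 5

5


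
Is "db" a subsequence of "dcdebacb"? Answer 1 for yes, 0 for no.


Check if "db" is a subsequence of "dcdebacb"
Greedy scan:
  Position 0 ('d'): matches sub[0] = 'd'
  Position 1 ('c'): no match needed
  Position 2 ('d'): no match needed
  Position 3 ('e'): no match needed
  Position 4 ('b'): matches sub[1] = 'b'
  Position 5 ('a'): no match needed
  Position 6 ('c'): no match needed
  Position 7 ('b'): no match needed
All 2 characters matched => is a subsequence

1


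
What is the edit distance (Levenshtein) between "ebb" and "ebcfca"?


Computing edit distance: "ebb" -> "ebcfca"
DP table:
           e    b    c    f    c    a
      0    1    2    3    4    5    6
  e   1    0    1    2    3    4    5
  b   2    1    0    1    2    3    4
  b   3    2    1    1    2    3    4
Edit distance = dp[3][6] = 4

4


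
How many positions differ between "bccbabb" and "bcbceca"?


Comparing "bccbabb" and "bcbceca" position by position:
  Position 0: 'b' vs 'b' => same
  Position 1: 'c' vs 'c' => same
  Position 2: 'c' vs 'b' => DIFFER
  Position 3: 'b' vs 'c' => DIFFER
  Position 4: 'a' vs 'e' => DIFFER
  Position 5: 'b' vs 'c' => DIFFER
  Position 6: 'b' vs 'a' => DIFFER
Positions that differ: 5

5


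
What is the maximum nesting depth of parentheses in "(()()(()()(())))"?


Input: "(()()(()()(())))"
Tracking depth:
  Position 0 '(': depth becomes 1
  Position 1 '(': depth becomes 2
  Position 2 ')': depth becomes 1
  Position 3 '(': depth becomes 2
  Position 4 ')': depth becomes 1
  Position 5 '(': depth becomes 2
  Position 6 '(': depth becomes 3
  Position 7 ')': depth becomes 2
  Position 8 '(': depth becomes 3
  Position 9 ')': depth becomes 2
  Position 10 '(': depth becomes 3
  Position 11 '(': depth becomes 4
  Position 12 ')': depth becomes 3
  Position 13 ')': depth becomes 2
  Position 14 ')': depth becomes 1
  Position 15 ')': depth becomes 0
Maximum depth reached: 4

4


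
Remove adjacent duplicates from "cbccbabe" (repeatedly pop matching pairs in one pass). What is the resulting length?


Input: cbccbabe
Stack-based adjacent duplicate removal:
  Read 'c': push. Stack: c
  Read 'b': push. Stack: cb
  Read 'c': push. Stack: cbc
  Read 'c': matches stack top 'c' => pop. Stack: cb
  Read 'b': matches stack top 'b' => pop. Stack: c
  Read 'a': push. Stack: ca
  Read 'b': push. Stack: cab
  Read 'e': push. Stack: cabe
Final stack: "cabe" (length 4)

4


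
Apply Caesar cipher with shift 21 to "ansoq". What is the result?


Caesar cipher: shift "ansoq" by 21
  'a' (pos 0) + 21 = pos 21 = 'v'
  'n' (pos 13) + 21 = pos 8 = 'i'
  's' (pos 18) + 21 = pos 13 = 'n'
  'o' (pos 14) + 21 = pos 9 = 'j'
  'q' (pos 16) + 21 = pos 11 = 'l'
Result: vinjl

vinjl


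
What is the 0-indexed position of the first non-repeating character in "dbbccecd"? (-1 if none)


Input: dbbccecd
Character frequencies:
  'b': 2
  'c': 3
  'd': 2
  'e': 1
Scanning left to right for freq == 1:
  Position 0 ('d'): freq=2, skip
  Position 1 ('b'): freq=2, skip
  Position 2 ('b'): freq=2, skip
  Position 3 ('c'): freq=3, skip
  Position 4 ('c'): freq=3, skip
  Position 5 ('e'): unique! => answer = 5

5


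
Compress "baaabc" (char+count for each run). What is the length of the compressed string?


Input: baaabc
Runs:
  'b' x 1 => "b1"
  'a' x 3 => "a3"
  'b' x 1 => "b1"
  'c' x 1 => "c1"
Compressed: "b1a3b1c1"
Compressed length: 8

8


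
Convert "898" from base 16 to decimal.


Input: "898" in base 16
Positional expansion:
  Digit '8' (value 8) x 16^2 = 2048
  Digit '9' (value 9) x 16^1 = 144
  Digit '8' (value 8) x 16^0 = 8
Sum = 2200

2200


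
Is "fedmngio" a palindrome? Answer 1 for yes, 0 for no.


Input: fedmngio
Reversed: oignmdef
  Compare pos 0 ('f') with pos 7 ('o'): MISMATCH
  Compare pos 1 ('e') with pos 6 ('i'): MISMATCH
  Compare pos 2 ('d') with pos 5 ('g'): MISMATCH
  Compare pos 3 ('m') with pos 4 ('n'): MISMATCH
Result: not a palindrome

0


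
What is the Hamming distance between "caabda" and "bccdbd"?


Comparing "caabda" and "bccdbd" position by position:
  Position 0: 'c' vs 'b' => differ
  Position 1: 'a' vs 'c' => differ
  Position 2: 'a' vs 'c' => differ
  Position 3: 'b' vs 'd' => differ
  Position 4: 'd' vs 'b' => differ
  Position 5: 'a' vs 'd' => differ
Total differences (Hamming distance): 6

6


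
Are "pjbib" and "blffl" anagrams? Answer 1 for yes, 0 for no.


Strings: "pjbib", "blffl"
Sorted first:  bbijp
Sorted second: bffll
Differ at position 1: 'b' vs 'f' => not anagrams

0


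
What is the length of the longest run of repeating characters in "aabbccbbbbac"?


Input: "aabbccbbbbac"
Scanning for longest run:
  Position 1 ('a'): continues run of 'a', length=2
  Position 2 ('b'): new char, reset run to 1
  Position 3 ('b'): continues run of 'b', length=2
  Position 4 ('c'): new char, reset run to 1
  Position 5 ('c'): continues run of 'c', length=2
  Position 6 ('b'): new char, reset run to 1
  Position 7 ('b'): continues run of 'b', length=2
  Position 8 ('b'): continues run of 'b', length=3
  Position 9 ('b'): continues run of 'b', length=4
  Position 10 ('a'): new char, reset run to 1
  Position 11 ('c'): new char, reset run to 1
Longest run: 'b' with length 4

4


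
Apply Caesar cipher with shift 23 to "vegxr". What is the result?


Caesar cipher: shift "vegxr" by 23
  'v' (pos 21) + 23 = pos 18 = 's'
  'e' (pos 4) + 23 = pos 1 = 'b'
  'g' (pos 6) + 23 = pos 3 = 'd'
  'x' (pos 23) + 23 = pos 20 = 'u'
  'r' (pos 17) + 23 = pos 14 = 'o'
Result: sbduo

sbduo


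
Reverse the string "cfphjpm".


Input: cfphjpm
Reading characters right to left:
  Position 6: 'm'
  Position 5: 'p'
  Position 4: 'j'
  Position 3: 'h'
  Position 2: 'p'
  Position 1: 'f'
  Position 0: 'c'
Reversed: mpjhpfc

mpjhpfc


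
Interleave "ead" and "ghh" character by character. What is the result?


Interleaving "ead" and "ghh":
  Position 0: 'e' from first, 'g' from second => "eg"
  Position 1: 'a' from first, 'h' from second => "ah"
  Position 2: 'd' from first, 'h' from second => "dh"
Result: egahdh

egahdh


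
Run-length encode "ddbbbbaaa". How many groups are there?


Input: ddbbbbaaa
Scanning for consecutive runs:
  Group 1: 'd' x 2 (positions 0-1)
  Group 2: 'b' x 4 (positions 2-5)
  Group 3: 'a' x 3 (positions 6-8)
Total groups: 3

3


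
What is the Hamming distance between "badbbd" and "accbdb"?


Comparing "badbbd" and "accbdb" position by position:
  Position 0: 'b' vs 'a' => differ
  Position 1: 'a' vs 'c' => differ
  Position 2: 'd' vs 'c' => differ
  Position 3: 'b' vs 'b' => same
  Position 4: 'b' vs 'd' => differ
  Position 5: 'd' vs 'b' => differ
Total differences (Hamming distance): 5

5


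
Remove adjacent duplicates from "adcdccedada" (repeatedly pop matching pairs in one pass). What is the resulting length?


Input: adcdccedada
Stack-based adjacent duplicate removal:
  Read 'a': push. Stack: a
  Read 'd': push. Stack: ad
  Read 'c': push. Stack: adc
  Read 'd': push. Stack: adcd
  Read 'c': push. Stack: adcdc
  Read 'c': matches stack top 'c' => pop. Stack: adcd
  Read 'e': push. Stack: adcde
  Read 'd': push. Stack: adcded
  Read 'a': push. Stack: adcdeda
  Read 'd': push. Stack: adcdedad
  Read 'a': push. Stack: adcdedada
Final stack: "adcdedada" (length 9)

9


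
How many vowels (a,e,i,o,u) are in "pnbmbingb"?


Input: pnbmbingb
Checking each character:
  'p' at position 0: consonant
  'n' at position 1: consonant
  'b' at position 2: consonant
  'm' at position 3: consonant
  'b' at position 4: consonant
  'i' at position 5: vowel (running total: 1)
  'n' at position 6: consonant
  'g' at position 7: consonant
  'b' at position 8: consonant
Total vowels: 1

1


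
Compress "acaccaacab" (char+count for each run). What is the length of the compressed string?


Input: acaccaacab
Runs:
  'a' x 1 => "a1"
  'c' x 1 => "c1"
  'a' x 1 => "a1"
  'c' x 2 => "c2"
  'a' x 2 => "a2"
  'c' x 1 => "c1"
  'a' x 1 => "a1"
  'b' x 1 => "b1"
Compressed: "a1c1a1c2a2c1a1b1"
Compressed length: 16

16


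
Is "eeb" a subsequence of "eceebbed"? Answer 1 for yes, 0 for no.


Check if "eeb" is a subsequence of "eceebbed"
Greedy scan:
  Position 0 ('e'): matches sub[0] = 'e'
  Position 1 ('c'): no match needed
  Position 2 ('e'): matches sub[1] = 'e'
  Position 3 ('e'): no match needed
  Position 4 ('b'): matches sub[2] = 'b'
  Position 5 ('b'): no match needed
  Position 6 ('e'): no match needed
  Position 7 ('d'): no match needed
All 3 characters matched => is a subsequence

1


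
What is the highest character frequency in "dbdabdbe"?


Input: dbdabdbe
Character counts:
  'a': 1
  'b': 3
  'd': 3
  'e': 1
Maximum frequency: 3

3


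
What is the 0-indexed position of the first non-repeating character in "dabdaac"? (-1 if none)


Input: dabdaac
Character frequencies:
  'a': 3
  'b': 1
  'c': 1
  'd': 2
Scanning left to right for freq == 1:
  Position 0 ('d'): freq=2, skip
  Position 1 ('a'): freq=3, skip
  Position 2 ('b'): unique! => answer = 2

2


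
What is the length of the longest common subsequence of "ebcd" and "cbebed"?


LCS of "ebcd" and "cbebed"
DP table:
           c    b    e    b    e    d
      0    0    0    0    0    0    0
  e   0    0    0    1    1    1    1
  b   0    0    1    1    2    2    2
  c   0    1    1    1    2    2    2
  d   0    1    1    1    2    2    3
LCS length = dp[4][6] = 3

3


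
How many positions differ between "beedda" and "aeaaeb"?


Comparing "beedda" and "aeaaeb" position by position:
  Position 0: 'b' vs 'a' => DIFFER
  Position 1: 'e' vs 'e' => same
  Position 2: 'e' vs 'a' => DIFFER
  Position 3: 'd' vs 'a' => DIFFER
  Position 4: 'd' vs 'e' => DIFFER
  Position 5: 'a' vs 'b' => DIFFER
Positions that differ: 5

5


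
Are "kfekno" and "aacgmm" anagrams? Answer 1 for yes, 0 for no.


Strings: "kfekno", "aacgmm"
Sorted first:  efkkno
Sorted second: aacgmm
Differ at position 0: 'e' vs 'a' => not anagrams

0


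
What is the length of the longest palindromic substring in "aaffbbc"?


Input: "aaffbbc"
Checking substrings for palindromes:
  [0:2] "aa" (len 2) => palindrome
  [2:4] "ff" (len 2) => palindrome
  [4:6] "bb" (len 2) => palindrome
Longest palindromic substring: "aa" with length 2

2


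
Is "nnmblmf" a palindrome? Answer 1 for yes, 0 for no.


Input: nnmblmf
Reversed: fmlbmnn
  Compare pos 0 ('n') with pos 6 ('f'): MISMATCH
  Compare pos 1 ('n') with pos 5 ('m'): MISMATCH
  Compare pos 2 ('m') with pos 4 ('l'): MISMATCH
Result: not a palindrome

0


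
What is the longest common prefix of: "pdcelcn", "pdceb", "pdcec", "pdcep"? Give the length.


Words: pdcelcn, pdceb, pdcec, pdcep
  Position 0: all 'p' => match
  Position 1: all 'd' => match
  Position 2: all 'c' => match
  Position 3: all 'e' => match
  Position 4: ('l', 'b', 'c', 'p') => mismatch, stop
LCP = "pdce" (length 4)

4


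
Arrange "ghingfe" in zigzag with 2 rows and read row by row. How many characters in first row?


Zigzag "ghingfe" into 2 rows:
Placing characters:
  'g' => row 0
  'h' => row 1
  'i' => row 0
  'n' => row 1
  'g' => row 0
  'f' => row 1
  'e' => row 0
Rows:
  Row 0: "gige"
  Row 1: "hnf"
First row length: 4

4


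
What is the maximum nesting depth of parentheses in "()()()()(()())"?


Input: "()()()()(()())"
Tracking depth:
  Position 0 '(': depth becomes 1
  Position 1 ')': depth becomes 0
  Position 2 '(': depth becomes 1
  Position 3 ')': depth becomes 0
  Position 4 '(': depth becomes 1
  Position 5 ')': depth becomes 0
  Position 6 '(': depth becomes 1
  Position 7 ')': depth becomes 0
  Position 8 '(': depth becomes 1
  Position 9 '(': depth becomes 2
  Position 10 ')': depth becomes 1
  Position 11 '(': depth becomes 2
  Position 12 ')': depth becomes 1
  Position 13 ')': depth becomes 0
Maximum depth reached: 2

2


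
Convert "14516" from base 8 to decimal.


Input: "14516" in base 8
Positional expansion:
  Digit '1' (value 1) x 8^4 = 4096
  Digit '4' (value 4) x 8^3 = 2048
  Digit '5' (value 5) x 8^2 = 320
  Digit '1' (value 1) x 8^1 = 8
  Digit '6' (value 6) x 8^0 = 6
Sum = 6478

6478


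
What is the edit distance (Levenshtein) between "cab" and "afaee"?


Computing edit distance: "cab" -> "afaee"
DP table:
           a    f    a    e    e
      0    1    2    3    4    5
  c   1    1    2    3    4    5
  a   2    1    2    2    3    4
  b   3    2    2    3    3    4
Edit distance = dp[3][5] = 4

4


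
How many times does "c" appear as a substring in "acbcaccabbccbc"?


Searching for "c" in "acbcaccabbccbc"
Scanning each position:
  Position 0: "a" => no
  Position 1: "c" => MATCH
  Position 2: "b" => no
  Position 3: "c" => MATCH
  Position 4: "a" => no
  Position 5: "c" => MATCH
  Position 6: "c" => MATCH
  Position 7: "a" => no
  Position 8: "b" => no
  Position 9: "b" => no
  Position 10: "c" => MATCH
  Position 11: "c" => MATCH
  Position 12: "b" => no
  Position 13: "c" => MATCH
Total occurrences: 7

7


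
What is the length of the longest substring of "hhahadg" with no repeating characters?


Input: "hhahadg"
Sliding window (track last position of each char):
  Position 0 ('h'): window [0,0] length 1 -- new best
  Position 1 ('h'): repeat (last at 0), move window start to 1
  Position 1 ('h'): window [1,1] length 1
  Position 2 ('a'): window [1,2] length 2 -- new best
  Position 3 ('h'): repeat (last at 1), move window start to 2
  Position 3 ('h'): window [2,3] length 2
  Position 4 ('a'): repeat (last at 2), move window start to 3
  Position 4 ('a'): window [3,4] length 2
  Position 5 ('d'): window [3,5] length 3 -- new best
  Position 6 ('g'): window [3,6] length 4 -- new best
Longest substring with no repeats: "hadg" with length 4

4


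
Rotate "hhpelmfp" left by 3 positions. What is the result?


Input: "hhpelmfp", rotate left by 3
First 3 characters: "hhp"
Remaining characters: "elmfp"
Concatenate remaining + first: "elmfp" + "hhp" = "elmfphhp"

elmfphhp


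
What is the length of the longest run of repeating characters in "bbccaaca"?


Input: "bbccaaca"
Scanning for longest run:
  Position 1 ('b'): continues run of 'b', length=2
  Position 2 ('c'): new char, reset run to 1
  Position 3 ('c'): continues run of 'c', length=2
  Position 4 ('a'): new char, reset run to 1
  Position 5 ('a'): continues run of 'a', length=2
  Position 6 ('c'): new char, reset run to 1
  Position 7 ('a'): new char, reset run to 1
Longest run: 'b' with length 2

2


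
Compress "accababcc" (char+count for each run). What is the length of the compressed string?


Input: accababcc
Runs:
  'a' x 1 => "a1"
  'c' x 2 => "c2"
  'a' x 1 => "a1"
  'b' x 1 => "b1"
  'a' x 1 => "a1"
  'b' x 1 => "b1"
  'c' x 2 => "c2"
Compressed: "a1c2a1b1a1b1c2"
Compressed length: 14

14


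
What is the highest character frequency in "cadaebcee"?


Input: cadaebcee
Character counts:
  'a': 2
  'b': 1
  'c': 2
  'd': 1
  'e': 3
Maximum frequency: 3

3


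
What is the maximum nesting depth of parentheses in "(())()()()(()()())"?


Input: "(())()()()(()()())"
Tracking depth:
  Position 0 '(': depth becomes 1
  Position 1 '(': depth becomes 2
  Position 2 ')': depth becomes 1
  Position 3 ')': depth becomes 0
  Position 4 '(': depth becomes 1
  Position 5 ')': depth becomes 0
  Position 6 '(': depth becomes 1
  Position 7 ')': depth becomes 0
  Position 8 '(': depth becomes 1
  Position 9 ')': depth becomes 0
  Position 10 '(': depth becomes 1
  Position 11 '(': depth becomes 2
  Position 12 ')': depth becomes 1
  Position 13 '(': depth becomes 2
  Position 14 ')': depth becomes 1
  Position 15 '(': depth becomes 2
  Position 16 ')': depth becomes 1
  Position 17 ')': depth becomes 0
Maximum depth reached: 2

2


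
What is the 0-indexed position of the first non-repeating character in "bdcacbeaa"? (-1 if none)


Input: bdcacbeaa
Character frequencies:
  'a': 3
  'b': 2
  'c': 2
  'd': 1
  'e': 1
Scanning left to right for freq == 1:
  Position 0 ('b'): freq=2, skip
  Position 1 ('d'): unique! => answer = 1

1


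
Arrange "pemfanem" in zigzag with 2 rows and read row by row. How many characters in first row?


Zigzag "pemfanem" into 2 rows:
Placing characters:
  'p' => row 0
  'e' => row 1
  'm' => row 0
  'f' => row 1
  'a' => row 0
  'n' => row 1
  'e' => row 0
  'm' => row 1
Rows:
  Row 0: "pmae"
  Row 1: "efnm"
First row length: 4

4


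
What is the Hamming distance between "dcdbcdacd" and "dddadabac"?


Comparing "dcdbcdacd" and "dddadabac" position by position:
  Position 0: 'd' vs 'd' => same
  Position 1: 'c' vs 'd' => differ
  Position 2: 'd' vs 'd' => same
  Position 3: 'b' vs 'a' => differ
  Position 4: 'c' vs 'd' => differ
  Position 5: 'd' vs 'a' => differ
  Position 6: 'a' vs 'b' => differ
  Position 7: 'c' vs 'a' => differ
  Position 8: 'd' vs 'c' => differ
Total differences (Hamming distance): 7

7


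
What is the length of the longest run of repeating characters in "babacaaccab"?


Input: "babacaaccab"
Scanning for longest run:
  Position 1 ('a'): new char, reset run to 1
  Position 2 ('b'): new char, reset run to 1
  Position 3 ('a'): new char, reset run to 1
  Position 4 ('c'): new char, reset run to 1
  Position 5 ('a'): new char, reset run to 1
  Position 6 ('a'): continues run of 'a', length=2
  Position 7 ('c'): new char, reset run to 1
  Position 8 ('c'): continues run of 'c', length=2
  Position 9 ('a'): new char, reset run to 1
  Position 10 ('b'): new char, reset run to 1
Longest run: 'a' with length 2

2


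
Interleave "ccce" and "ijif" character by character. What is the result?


Interleaving "ccce" and "ijif":
  Position 0: 'c' from first, 'i' from second => "ci"
  Position 1: 'c' from first, 'j' from second => "cj"
  Position 2: 'c' from first, 'i' from second => "ci"
  Position 3: 'e' from first, 'f' from second => "ef"
Result: cicjcief

cicjcief


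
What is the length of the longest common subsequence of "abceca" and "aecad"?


LCS of "abceca" and "aecad"
DP table:
           a    e    c    a    d
      0    0    0    0    0    0
  a   0    1    1    1    1    1
  b   0    1    1    1    1    1
  c   0    1    1    2    2    2
  e   0    1    2    2    2    2
  c   0    1    2    3    3    3
  a   0    1    2    3    4    4
LCS length = dp[6][5] = 4

4


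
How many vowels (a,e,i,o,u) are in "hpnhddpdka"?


Input: hpnhddpdka
Checking each character:
  'h' at position 0: consonant
  'p' at position 1: consonant
  'n' at position 2: consonant
  'h' at position 3: consonant
  'd' at position 4: consonant
  'd' at position 5: consonant
  'p' at position 6: consonant
  'd' at position 7: consonant
  'k' at position 8: consonant
  'a' at position 9: vowel (running total: 1)
Total vowels: 1

1


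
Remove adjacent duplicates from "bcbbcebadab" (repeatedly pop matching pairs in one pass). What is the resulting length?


Input: bcbbcebadab
Stack-based adjacent duplicate removal:
  Read 'b': push. Stack: b
  Read 'c': push. Stack: bc
  Read 'b': push. Stack: bcb
  Read 'b': matches stack top 'b' => pop. Stack: bc
  Read 'c': matches stack top 'c' => pop. Stack: b
  Read 'e': push. Stack: be
  Read 'b': push. Stack: beb
  Read 'a': push. Stack: beba
  Read 'd': push. Stack: bebad
  Read 'a': push. Stack: bebada
  Read 'b': push. Stack: bebadab
Final stack: "bebadab" (length 7)

7
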